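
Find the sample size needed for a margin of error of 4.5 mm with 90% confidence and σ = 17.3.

n = (z*σ/E)² = (1.645×17.3/4.5)² = 40.0 → n = 40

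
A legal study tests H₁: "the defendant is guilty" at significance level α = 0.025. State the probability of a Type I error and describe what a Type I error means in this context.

P(Type I error) = α = 0.025. A Type I error is rejecting H₀ when H₀ is actually true (false positive) — here, concluding that the defendant is guilty when in fact this is not the case. Consequence: convicting an innocent person.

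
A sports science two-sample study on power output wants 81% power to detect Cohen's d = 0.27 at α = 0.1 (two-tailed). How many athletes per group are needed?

z_{α/2} = 1.645, z_β = Φ⁻¹(0.81) = 0.878. For small effect (d = 0.27): n per group = 2(z_{α/2} + z_β)²/d² = 2(1.645 + 0.878)²/0.27² = 174.6 → 175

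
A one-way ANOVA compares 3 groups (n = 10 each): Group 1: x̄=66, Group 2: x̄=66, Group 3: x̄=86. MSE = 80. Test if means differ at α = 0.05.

Grand mean = 72.67. SS_between = 2666.67, MS_between = 1333.33. F = 16.667, F_crit ≈ 3.354. Reject H₀.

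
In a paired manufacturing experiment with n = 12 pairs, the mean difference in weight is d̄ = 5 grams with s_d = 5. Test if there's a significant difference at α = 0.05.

t = d̄/(s_d/√n) = 5/(5/√12) = 3.464. df = 11, critical t = ±2.201. Reject H₀.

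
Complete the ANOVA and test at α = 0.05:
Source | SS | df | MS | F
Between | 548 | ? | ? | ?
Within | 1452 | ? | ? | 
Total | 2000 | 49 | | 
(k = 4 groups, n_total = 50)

df_between = 3, df_within = 46. MS_between = 182.67, MS_within = 31.57. F = 5.787, F_crit ≈ 2.807. Reject H₀.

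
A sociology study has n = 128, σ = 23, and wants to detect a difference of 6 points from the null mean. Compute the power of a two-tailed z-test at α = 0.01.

SE = σ/√n = 23/√128 = 2.033. Non-centrality λ = d/SE = 6/2.033 = 2.951. Power ≈ Φ(λ - z_{α/2}) = Φ(2.951 - 2.576) = Φ(0.375) = 0.646.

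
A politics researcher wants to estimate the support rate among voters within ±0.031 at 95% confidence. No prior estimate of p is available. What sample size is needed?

Conservative approach: use p = 0.5 (maximizes p(1-p) = 0.25). n = z²(0.25)/E² = 1.96²×0.25/0.031² = 999.4 → n = 1000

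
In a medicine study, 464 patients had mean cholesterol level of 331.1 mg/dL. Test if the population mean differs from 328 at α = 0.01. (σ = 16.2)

z = (x̄ - μ₀)/(σ/√n) = (331.1 - 328)/(16.2/√464) = 4.122. Critical value: ±2.576. Since |4.122| > 2.576, Reject H₀.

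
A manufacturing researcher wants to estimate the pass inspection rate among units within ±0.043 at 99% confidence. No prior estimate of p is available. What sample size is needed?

Conservative approach: use p = 0.5 (maximizes p(1-p) = 0.25). n = z²(0.25)/E² = 2.576²×0.25/0.043² = 897.2 → n = 898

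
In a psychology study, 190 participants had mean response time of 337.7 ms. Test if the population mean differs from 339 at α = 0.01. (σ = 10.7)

z = (x̄ - μ₀)/(σ/√n) = (337.7 - 339)/(10.7/√190) = -1.675. Critical value: ±2.576. Since |-1.675| ≤ 2.576, Fail to reject H₀.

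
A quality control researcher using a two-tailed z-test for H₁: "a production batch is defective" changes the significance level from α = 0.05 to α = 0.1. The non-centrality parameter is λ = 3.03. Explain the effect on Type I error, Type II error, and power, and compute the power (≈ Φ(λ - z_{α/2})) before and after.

Increasing α from 0.05 to 0.1:
• Type I error rate increases (α is the Type I rate by definition).
• Critical value moves from z_{α/2} = 1.96 to 1.645, so power = Φ(λ - z_{α/2}) goes from Φ(3.03 - 1.96) = 0.858 to Φ(3.03 - 1.645) = 0.917.
• Type II error rate β = 1 - power therefore decreases (0.142 → 0.083).
Appropriate when false negatives are costly — here, shipping a defective batch — faulty products reach customers.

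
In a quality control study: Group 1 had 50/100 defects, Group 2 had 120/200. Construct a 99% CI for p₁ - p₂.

p̂₁ = 0.5, p̂₂ = 0.6. Difference = -0.1. CI = (-0.257, 0.057)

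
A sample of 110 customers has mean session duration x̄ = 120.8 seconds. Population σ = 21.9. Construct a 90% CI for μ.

CI = x̄ ± z*(σ/√n) = 120.8 ± 1.645(21.9/√110) = 120.8 ± 3.43 = (117.37, 124.23)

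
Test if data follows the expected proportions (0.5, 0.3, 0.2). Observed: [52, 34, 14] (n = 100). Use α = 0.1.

Expected: [50.0, 30.0, 20.0]. χ² = 2.413. df = 2, critical = 4.605. Fail to reject H₀.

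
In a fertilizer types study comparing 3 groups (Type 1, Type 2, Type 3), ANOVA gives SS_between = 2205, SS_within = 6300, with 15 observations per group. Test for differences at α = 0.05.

df_between = 2, df_within = 42. F = MS_between/MS_within = 1102.5/150.0 = 7.35. F_crit ≈ 3.22. Reject H₀. At least one mean differs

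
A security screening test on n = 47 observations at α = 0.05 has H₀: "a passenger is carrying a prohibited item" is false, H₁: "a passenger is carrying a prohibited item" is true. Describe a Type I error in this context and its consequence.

Type I error: rejecting H₀ when it is true — concluding that a passenger is carrying a prohibited item when in fact it is not. Consequence: detaining an innocent passenger — delay and inconvenience.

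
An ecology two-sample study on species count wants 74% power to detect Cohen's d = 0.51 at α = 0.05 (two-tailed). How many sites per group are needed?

z_{α/2} = 1.96, z_β = Φ⁻¹(0.74) = 0.643. For medium effect (d = 0.51): n per group = 2(z_{α/2} + z_β)²/d² = 2(1.96 + 0.643)²/0.51² = 52.1 → 53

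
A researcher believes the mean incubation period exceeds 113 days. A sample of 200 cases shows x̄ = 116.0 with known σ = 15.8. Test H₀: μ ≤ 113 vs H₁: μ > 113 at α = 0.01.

z = 2.685. Critical value: 2.33. Reject H₀.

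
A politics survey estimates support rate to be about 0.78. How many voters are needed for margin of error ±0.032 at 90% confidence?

n = z²p(1-p)/E² = 1.645²×0.78×0.22/0.032² = 453.5 → n = 454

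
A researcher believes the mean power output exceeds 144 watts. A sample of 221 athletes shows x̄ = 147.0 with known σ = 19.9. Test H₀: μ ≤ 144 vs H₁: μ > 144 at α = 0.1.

z = 2.241. Critical value: 1.28. Reject H₀.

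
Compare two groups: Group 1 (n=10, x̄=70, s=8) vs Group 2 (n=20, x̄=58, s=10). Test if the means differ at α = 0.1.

Pooled sp = 9.4. t = 3.295, df = 28. Critical t = ±1.701. Reject H₀.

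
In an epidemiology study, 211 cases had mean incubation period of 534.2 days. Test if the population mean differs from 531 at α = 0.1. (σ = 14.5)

z = (x̄ - μ₀)/(σ/√n) = (534.2 - 531)/(14.5/√211) = 3.206. Critical value: ±1.645. Since |3.206| > 1.645, Reject H₀.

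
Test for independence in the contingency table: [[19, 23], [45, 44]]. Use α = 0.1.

χ² = 0.324. df = 1, critical = 2.706. Fail to reject H₀. No evidence of dependence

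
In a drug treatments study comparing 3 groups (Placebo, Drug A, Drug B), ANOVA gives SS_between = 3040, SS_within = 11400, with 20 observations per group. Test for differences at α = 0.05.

df_between = 2, df_within = 57. F = MS_between/MS_within = 1520.0/200.0 = 7.6. F_crit ≈ 3.159. Reject H₀. At least one mean differs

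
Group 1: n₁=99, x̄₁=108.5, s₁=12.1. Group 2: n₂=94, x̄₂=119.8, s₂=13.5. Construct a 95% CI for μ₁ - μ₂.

Difference = -11.3. SE = √(12.1²/99 + 13.5²/94) = 1.849. CI = (-14.92, -7.68)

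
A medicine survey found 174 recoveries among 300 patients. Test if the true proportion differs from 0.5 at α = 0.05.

p̂ = 0.58, p₀ = 0.5. z = (p̂ - p₀)/√(p₀(1-p₀)/n) = 2.771. Critical: ±1.96. Reject H₀.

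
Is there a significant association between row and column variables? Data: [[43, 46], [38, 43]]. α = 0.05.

χ² = 0.033. df = 1, critical = 3.841. Fail to reject H₀. No evidence of dependence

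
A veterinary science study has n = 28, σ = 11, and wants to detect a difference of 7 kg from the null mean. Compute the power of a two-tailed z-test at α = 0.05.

SE = σ/√n = 11/√28 = 2.079. Non-centrality λ = d/SE = 7/2.079 = 3.367. Power ≈ Φ(λ - z_{α/2}) = Φ(3.367 - 1.96) = Φ(1.407) = 0.92.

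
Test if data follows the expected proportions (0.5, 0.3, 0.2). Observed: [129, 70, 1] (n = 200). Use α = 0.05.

Expected: [100.0, 60.0, 40.0]. χ² = 48.102. df = 2, critical = 5.991. Reject H₀.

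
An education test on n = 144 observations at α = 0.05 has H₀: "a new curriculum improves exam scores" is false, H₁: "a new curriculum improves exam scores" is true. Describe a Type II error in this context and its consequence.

Type II error: failing to reject H₀ when it is false — concluding that a new curriculum improves exam scores is not supported when in fact it is. Consequence: keeping the old curriculum when the new one would have helped students.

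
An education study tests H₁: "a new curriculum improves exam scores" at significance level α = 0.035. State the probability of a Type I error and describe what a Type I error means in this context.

P(Type I error) = α = 0.035. A Type I error is rejecting H₀ when H₀ is actually true (false positive) — here, concluding that a new curriculum improves exam scores when in fact this is not the case. Consequence: adopting a curriculum that gives no real benefit — disruption for nothing.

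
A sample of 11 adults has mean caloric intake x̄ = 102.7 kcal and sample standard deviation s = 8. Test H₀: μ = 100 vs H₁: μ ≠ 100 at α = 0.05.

t = (x̄ - μ₀)/(s/√n) = (102.7 - 100)/(8/√11) = 1.119. df = 10, critical t = ±2.228. Fail to reject H₀.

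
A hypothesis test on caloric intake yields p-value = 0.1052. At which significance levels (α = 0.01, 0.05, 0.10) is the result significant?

p = 0.1052. Not significant at any of the given levels.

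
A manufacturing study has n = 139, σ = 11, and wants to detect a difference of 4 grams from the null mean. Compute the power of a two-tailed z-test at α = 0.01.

SE = σ/√n = 11/√139 = 0.933. Non-centrality λ = d/SE = 4/0.933 = 4.287. Power ≈ Φ(λ - z_{α/2}) = Φ(4.287 - 2.576) = Φ(1.711) = 0.956.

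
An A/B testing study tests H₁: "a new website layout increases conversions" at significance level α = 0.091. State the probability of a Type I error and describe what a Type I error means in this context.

P(Type I error) = α = 0.091. A Type I error is rejecting H₀ when H₀ is actually true (false positive) — here, concluding that a new website layout increases conversions when in fact this is not the case. Consequence: rolling out a layout that doesn't actually help — wasted engineering effort.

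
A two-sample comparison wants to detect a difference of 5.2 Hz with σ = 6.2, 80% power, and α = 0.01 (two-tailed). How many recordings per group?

n per group = 2(z_α/2 + z_β)²σ²/d² = 2×(2.576 + 0.84)²×6.2²/5.2² = 33.2 → n = 34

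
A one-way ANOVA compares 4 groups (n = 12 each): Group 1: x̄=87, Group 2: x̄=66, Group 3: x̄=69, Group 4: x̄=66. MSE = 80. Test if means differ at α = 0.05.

Grand mean = 72.0. SS_between = 3672.0, MS_between = 1224.0. F = 15.3, F_crit ≈ 2.816. Reject H₀.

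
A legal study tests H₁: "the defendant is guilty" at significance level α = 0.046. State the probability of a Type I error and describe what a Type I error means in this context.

P(Type I error) = α = 0.046. A Type I error is rejecting H₀ when H₀ is actually true (false positive) — here, concluding that the defendant is guilty when in fact this is not the case. Consequence: convicting an innocent person.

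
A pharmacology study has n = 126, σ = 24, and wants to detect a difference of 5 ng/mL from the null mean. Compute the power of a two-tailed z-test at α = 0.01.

SE = σ/√n = 24/√126 = 2.138. Non-centrality λ = d/SE = 5/2.138 = 2.339. Power ≈ Φ(λ - z_{α/2}) = Φ(2.339 - 2.576) = Φ(-0.237) = 0.406.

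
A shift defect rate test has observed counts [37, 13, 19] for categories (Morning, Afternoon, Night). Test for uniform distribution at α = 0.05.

Expected = 23 each. χ² = Σ(O-E)²/E = 13.565. df = 2, critical value = 5.991. Reject H₀.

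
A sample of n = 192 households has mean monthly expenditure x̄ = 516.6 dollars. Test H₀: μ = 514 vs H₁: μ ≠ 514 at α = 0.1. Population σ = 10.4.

z = (x̄ - μ₀)/(σ/√n) = (516.6 - 514)/(10.4/√192) = 3.464. Critical value: ±1.645. Since |3.464| > 1.645, Reject H₀.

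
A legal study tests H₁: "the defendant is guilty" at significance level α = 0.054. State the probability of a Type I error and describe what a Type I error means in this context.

P(Type I error) = α = 0.054. A Type I error is rejecting H₀ when H₀ is actually true (false positive) — here, concluding that the defendant is guilty when in fact this is not the case. Consequence: convicting an innocent person.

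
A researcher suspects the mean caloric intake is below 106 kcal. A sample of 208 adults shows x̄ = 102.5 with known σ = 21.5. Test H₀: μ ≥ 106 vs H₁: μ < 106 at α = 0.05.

z = -2.348. Critical value: -1.645. Reject H₀.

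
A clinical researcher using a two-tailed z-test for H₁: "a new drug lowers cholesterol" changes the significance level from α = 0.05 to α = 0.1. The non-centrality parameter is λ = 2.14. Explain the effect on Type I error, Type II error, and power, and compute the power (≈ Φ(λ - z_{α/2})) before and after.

Increasing α from 0.05 to 0.1:
• Type I error rate increases (α is the Type I rate by definition).
• Critical value moves from z_{α/2} = 1.96 to 1.645, so power = Φ(λ - z_{α/2}) goes from Φ(2.14 - 1.96) = 0.571 to Φ(2.14 - 1.645) = 0.69.
• Type II error rate β = 1 - power therefore decreases (0.429 → 0.31).
Appropriate when false negatives are costly — here, shelving an effective drug — patients miss out on a treatment that would have helped.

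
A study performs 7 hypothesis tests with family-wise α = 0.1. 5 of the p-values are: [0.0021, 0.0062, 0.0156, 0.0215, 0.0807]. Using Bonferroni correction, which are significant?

Bonferroni α = 0.1/7 = 0.01429. Significant p-values: [0.0021, 0.0062]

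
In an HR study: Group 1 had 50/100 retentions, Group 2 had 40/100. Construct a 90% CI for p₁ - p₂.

p̂₁ = 0.5, p̂₂ = 0.4. Difference = 0.1. CI = (-0.015, 0.215)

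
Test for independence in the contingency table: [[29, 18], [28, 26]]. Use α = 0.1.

χ² = 0.992. df = 1, critical = 2.706. Fail to reject H₀. No evidence of dependence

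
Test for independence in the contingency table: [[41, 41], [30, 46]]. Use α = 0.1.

χ² = 1.766. df = 1, critical = 2.706. Fail to reject H₀. No evidence of dependence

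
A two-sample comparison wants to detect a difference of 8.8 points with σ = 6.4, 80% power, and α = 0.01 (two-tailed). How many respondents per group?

n per group = 2(z_α/2 + z_β)²σ²/d² = 2×(2.576 + 0.84)²×6.4²/8.8² = 12.3 → n = 13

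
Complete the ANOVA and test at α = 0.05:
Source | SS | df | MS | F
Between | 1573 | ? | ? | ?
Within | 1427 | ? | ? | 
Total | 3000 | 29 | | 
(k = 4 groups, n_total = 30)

df_between = 3, df_within = 26. MS_between = 524.33, MS_within = 54.88. F = 9.553, F_crit ≈ 2.975. Reject H₀.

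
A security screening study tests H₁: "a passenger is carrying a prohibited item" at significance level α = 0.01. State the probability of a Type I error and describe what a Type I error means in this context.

P(Type I error) = α = 0.01. A Type I error is rejecting H₀ when H₀ is actually true (false positive) — here, concluding that a passenger is carrying a prohibited item when in fact this is not the case. Consequence: detaining an innocent passenger — delay and inconvenience.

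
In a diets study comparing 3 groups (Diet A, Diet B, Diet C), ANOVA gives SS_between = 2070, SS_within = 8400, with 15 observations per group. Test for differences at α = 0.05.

df_between = 2, df_within = 42. F = MS_between/MS_within = 1035.0/200.0 = 5.175. F_crit ≈ 3.22. Reject H₀. At least one mean differs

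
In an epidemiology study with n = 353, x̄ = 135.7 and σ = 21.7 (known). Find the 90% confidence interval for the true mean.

CI = x̄ ± z*(σ/√n) = 135.7 ± 1.645(21.7/√353) = 135.7 ± 1.9 = (133.8, 137.6)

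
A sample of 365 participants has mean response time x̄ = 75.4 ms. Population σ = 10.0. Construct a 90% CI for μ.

CI = x̄ ± z*(σ/√n) = 75.4 ± 1.645(10.0/√365) = 75.4 ± 0.86 = (74.54, 76.26)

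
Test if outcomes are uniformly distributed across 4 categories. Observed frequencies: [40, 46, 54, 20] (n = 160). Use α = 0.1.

Expected = 40 each. χ² = Σ(O-E)²/E = 15.8. df = 3, critical value = 6.251. Reject H₀.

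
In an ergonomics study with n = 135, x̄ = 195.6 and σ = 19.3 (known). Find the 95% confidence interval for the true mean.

CI = x̄ ± z*(σ/√n) = 195.6 ± 1.96(19.3/√135) = 195.6 ± 3.26 = (192.34, 198.86)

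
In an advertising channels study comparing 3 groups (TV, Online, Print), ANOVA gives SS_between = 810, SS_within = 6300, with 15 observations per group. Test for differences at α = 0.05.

df_between = 2, df_within = 42. F = MS_between/MS_within = 405.0/150.0 = 2.7. F_crit ≈ 3.22. Fail to reject H₀.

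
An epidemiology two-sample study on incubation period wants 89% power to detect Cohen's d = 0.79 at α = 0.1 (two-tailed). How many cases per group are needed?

z_{α/2} = 1.645, z_β = Φ⁻¹(0.89) = 1.227. For medium effect (d = 0.79): n per group = 2(z_{α/2} + z_β)²/d² = 2(1.645 + 1.227)²/0.79² = 26.4 → 27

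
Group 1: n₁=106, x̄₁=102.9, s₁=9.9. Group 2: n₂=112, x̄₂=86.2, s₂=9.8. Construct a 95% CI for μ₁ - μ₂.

Difference = 16.7. SE = √(9.9²/106 + 9.8²/112) = 1.335. CI = (14.08, 19.32)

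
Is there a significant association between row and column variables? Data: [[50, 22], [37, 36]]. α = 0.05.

χ² = 5.315. df = 1, critical = 3.841. Reject H₀. Variables are dependent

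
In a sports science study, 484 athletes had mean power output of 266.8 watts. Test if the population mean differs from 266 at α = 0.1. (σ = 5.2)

z = (x̄ - μ₀)/(σ/√n) = (266.8 - 266)/(5.2/√484) = 3.385. Critical value: ±1.645. Since |3.385| > 1.645, Reject H₀.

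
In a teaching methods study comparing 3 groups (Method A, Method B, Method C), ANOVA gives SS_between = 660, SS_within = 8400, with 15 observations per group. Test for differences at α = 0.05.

df_between = 2, df_within = 42. F = MS_between/MS_within = 330.0/200.0 = 1.65. F_crit ≈ 3.22. Fail to reject H₀.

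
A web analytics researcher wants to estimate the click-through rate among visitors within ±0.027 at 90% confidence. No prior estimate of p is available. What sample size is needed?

Conservative approach: use p = 0.5 (maximizes p(1-p) = 0.25). n = z²(0.25)/E² = 1.645²×0.25/0.027² = 928.0 → n = 928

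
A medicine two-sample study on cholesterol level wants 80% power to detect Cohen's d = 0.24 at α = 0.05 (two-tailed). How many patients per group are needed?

z_{α/2} = 1.96, z_β = Φ⁻¹(0.8) = 0.842. For small effect (d = 0.24): n per group = 2(z_{α/2} + z_β)²/d² = 2(1.96 + 0.842)²/0.24² = 272.6 → 273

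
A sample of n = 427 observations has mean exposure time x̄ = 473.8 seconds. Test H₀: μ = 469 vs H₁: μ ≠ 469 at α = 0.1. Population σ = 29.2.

z = (x̄ - μ₀)/(σ/√n) = (473.8 - 469)/(29.2/√427) = 3.397. Critical value: ±1.645. Since |3.397| > 1.645, Reject H₀.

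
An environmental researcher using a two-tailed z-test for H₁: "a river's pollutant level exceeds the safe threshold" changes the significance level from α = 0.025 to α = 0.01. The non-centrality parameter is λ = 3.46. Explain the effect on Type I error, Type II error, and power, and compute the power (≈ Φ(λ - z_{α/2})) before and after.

Decreasing α from 0.025 to 0.01:
• Type I error rate decreases (α is the Type I rate by definition).
• Critical value moves from z_{α/2} = 2.241 to 2.576, so power = Φ(λ - z_{α/2}) goes from Φ(3.46 - 2.241) = 0.889 to Φ(3.46 - 2.576) = 0.812.
• Type II error rate β = 1 - power therefore increases (0.111 → 0.188).
Appropriate when false positives are costly — here, shutting down a compliant factory unnecessarily.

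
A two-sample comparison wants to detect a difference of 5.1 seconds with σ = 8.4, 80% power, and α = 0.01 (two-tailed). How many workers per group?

n per group = 2(z_α/2 + z_β)²σ²/d² = 2×(2.576 + 0.84)²×8.4²/5.1² = 63.3 → n = 64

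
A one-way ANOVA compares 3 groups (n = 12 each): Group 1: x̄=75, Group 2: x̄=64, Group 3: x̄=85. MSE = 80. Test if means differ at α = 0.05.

Grand mean = 74.67. SS_between = 2648.0, MS_between = 1324.0. F = 16.55, F_crit ≈ 3.285. Reject H₀.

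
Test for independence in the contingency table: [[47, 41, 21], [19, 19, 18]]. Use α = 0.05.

χ² = 3.515. df = 2, critical = 5.991. Fail to reject H₀. No evidence of dependence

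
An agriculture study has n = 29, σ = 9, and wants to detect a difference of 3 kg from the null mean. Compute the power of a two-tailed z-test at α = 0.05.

SE = σ/√n = 9/√29 = 1.671. Non-centrality λ = d/SE = 3/1.671 = 1.795. Power ≈ Φ(λ - z_{α/2}) = Φ(1.795 - 1.96) = Φ(-0.165) = 0.434.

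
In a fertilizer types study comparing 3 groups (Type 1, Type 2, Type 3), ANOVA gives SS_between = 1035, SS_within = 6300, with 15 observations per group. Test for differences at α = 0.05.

df_between = 2, df_within = 42. F = MS_between/MS_within = 517.5/150.0 = 3.45. F_crit ≈ 3.22. Reject H₀. At least one mean differs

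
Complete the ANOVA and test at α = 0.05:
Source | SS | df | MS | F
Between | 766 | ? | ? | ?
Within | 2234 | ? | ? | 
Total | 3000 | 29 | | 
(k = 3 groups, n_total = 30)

df_between = 2, df_within = 27. MS_between = 383.0, MS_within = 82.74. F = 4.629, F_crit ≈ 3.354. Reject H₀.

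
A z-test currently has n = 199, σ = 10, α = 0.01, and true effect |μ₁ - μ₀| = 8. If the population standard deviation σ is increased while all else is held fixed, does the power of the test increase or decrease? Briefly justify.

Power decreases: a larger σ inflates the standard error σ/√n, pulling the sampling distribution under H₁ back toward the critical value.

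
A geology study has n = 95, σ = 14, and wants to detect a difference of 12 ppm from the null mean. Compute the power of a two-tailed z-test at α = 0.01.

SE = σ/√n = 14/√95 = 1.436. Non-centrality λ = d/SE = 12/1.436 = 8.354. Power ≈ Φ(λ - z_{α/2}) = Φ(8.354 - 2.576) = Φ(5.778) = 1.0.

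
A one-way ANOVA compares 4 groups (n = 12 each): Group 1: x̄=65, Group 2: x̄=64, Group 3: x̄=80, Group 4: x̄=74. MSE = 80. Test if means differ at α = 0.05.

Grand mean = 70.75. SS_between = 2097.0, MS_between = 699.0. F = 8.738, F_crit ≈ 2.816. Reject H₀.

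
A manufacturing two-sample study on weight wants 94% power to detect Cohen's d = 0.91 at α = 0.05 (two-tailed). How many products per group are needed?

z_{α/2} = 1.96, z_β = Φ⁻¹(0.94) = 1.555. For large effect (d = 0.91): n per group = 2(z_{α/2} + z_β)²/d² = 2(1.96 + 1.555)²/0.91² = 29.8 → 30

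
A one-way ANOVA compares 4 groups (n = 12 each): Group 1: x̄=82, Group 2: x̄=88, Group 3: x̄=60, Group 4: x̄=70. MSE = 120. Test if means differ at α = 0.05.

Grand mean = 75.0. SS_between = 5616.0, MS_between = 1872.0. F = 15.6, F_crit ≈ 2.816. Reject H₀.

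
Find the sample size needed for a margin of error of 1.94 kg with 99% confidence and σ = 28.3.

n = (z*σ/E)² = (2.576×28.3/1.94)² = 1412.1 → n = 1413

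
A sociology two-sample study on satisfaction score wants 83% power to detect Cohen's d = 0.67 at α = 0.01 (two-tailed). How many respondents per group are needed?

z_{α/2} = 2.576, z_β = Φ⁻¹(0.83) = 0.954. For medium effect (d = 0.67): n per group = 2(z_{α/2} + z_β)²/d² = 2(2.576 + 0.954)²/0.67² = 55.5 → 56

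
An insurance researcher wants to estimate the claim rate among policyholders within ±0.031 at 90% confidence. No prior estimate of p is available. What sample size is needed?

Conservative approach: use p = 0.5 (maximizes p(1-p) = 0.25). n = z²(0.25)/E² = 1.645²×0.25/0.031² = 704.0 → n = 704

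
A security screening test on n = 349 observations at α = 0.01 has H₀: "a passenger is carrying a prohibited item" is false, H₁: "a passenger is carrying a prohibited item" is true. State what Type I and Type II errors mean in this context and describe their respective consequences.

Type I (false positive): concluding that a passenger is carrying a prohibited item when it is not — detaining an innocent passenger — delay and inconvenience. Type II (false negative): failing to conclude that a passenger is carrying a prohibited item when it is — letting a prohibited item through — security breach. Which is costlier depends on domain priorities and is a judgement call rather than a statistical fact.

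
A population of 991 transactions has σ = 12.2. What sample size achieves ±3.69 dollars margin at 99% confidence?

Without FPC: n₀ = (2.576×12.2/3.69)² = 72.537. With FPC: n = n₀N/(n₀+N-1) = 67.7 → n = 68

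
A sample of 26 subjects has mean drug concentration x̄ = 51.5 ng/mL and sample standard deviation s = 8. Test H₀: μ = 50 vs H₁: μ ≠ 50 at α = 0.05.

t = (x̄ - μ₀)/(s/√n) = (51.5 - 50)/(8/√26) = 0.956. df = 25, critical t = ±2.06. Fail to reject H₀.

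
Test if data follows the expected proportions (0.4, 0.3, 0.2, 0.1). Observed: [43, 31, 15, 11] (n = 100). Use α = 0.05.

Expected: [40.0, 30.0, 20.0, 10.0]. χ² = 1.608. df = 3, critical = 7.815. Fail to reject H₀.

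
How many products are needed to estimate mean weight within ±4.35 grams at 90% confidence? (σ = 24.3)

n = (z*σ/E)² = (1.645×24.3/4.35)² = 84.4 → n = 85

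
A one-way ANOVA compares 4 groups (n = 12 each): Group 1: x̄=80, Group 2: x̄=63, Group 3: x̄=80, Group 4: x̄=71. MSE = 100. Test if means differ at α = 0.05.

Grand mean = 73.5. SS_between = 2412.0, MS_between = 804.0. F = 8.04, F_crit ≈ 2.816. Reject H₀.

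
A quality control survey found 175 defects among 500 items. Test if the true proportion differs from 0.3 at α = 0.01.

p̂ = 0.35, p₀ = 0.3. z = (p̂ - p₀)/√(p₀(1-p₀)/n) = 2.44. Critical: ±2.576. Fail to reject H₀.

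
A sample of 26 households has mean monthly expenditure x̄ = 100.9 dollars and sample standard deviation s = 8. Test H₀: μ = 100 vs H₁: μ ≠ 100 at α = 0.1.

t = (x̄ - μ₀)/(s/√n) = (100.9 - 100)/(8/√26) = 0.574. df = 25, critical t = ±1.708. Fail to reject H₀.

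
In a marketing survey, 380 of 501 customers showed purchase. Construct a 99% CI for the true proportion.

p̂ = 0.758. CI = p̂ ± z*√(p̂(1-p̂)/n) = (0.709, 0.808)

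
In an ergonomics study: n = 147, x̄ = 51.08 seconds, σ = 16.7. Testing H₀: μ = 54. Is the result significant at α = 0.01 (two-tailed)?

z = (51.08 - 54)/(16.7/√147) = -2.12. Since |z| ≤ 2.576, not significant at α = 0.01.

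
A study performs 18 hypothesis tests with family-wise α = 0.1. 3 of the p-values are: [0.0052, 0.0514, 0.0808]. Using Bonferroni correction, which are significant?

Bonferroni α = 0.1/18 = 0.00556. Significant p-values: [0.0052]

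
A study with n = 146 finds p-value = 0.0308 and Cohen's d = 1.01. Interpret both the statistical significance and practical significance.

Statistically significant (p = 0.0308 < 0.05). Cohen's d = 1.01 indicates a large effect size. Both statistical and practical significance should be considered.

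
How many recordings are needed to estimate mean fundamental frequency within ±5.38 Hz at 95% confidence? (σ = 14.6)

n = (z*σ/E)² = (1.96×14.6/5.38)² = 28.3 → n = 29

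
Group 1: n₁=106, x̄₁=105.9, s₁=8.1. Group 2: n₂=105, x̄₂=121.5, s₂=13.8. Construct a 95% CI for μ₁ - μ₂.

Difference = -15.6. SE = √(8.1²/106 + 13.8²/105) = 1.56. CI = (-18.66, -12.54)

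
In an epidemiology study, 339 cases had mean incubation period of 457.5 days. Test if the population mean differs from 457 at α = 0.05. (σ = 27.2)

z = (x̄ - μ₀)/(σ/√n) = (457.5 - 457)/(27.2/√339) = 0.338. Critical value: ±1.96. Since |0.338| ≤ 1.96, Fail to reject H₀.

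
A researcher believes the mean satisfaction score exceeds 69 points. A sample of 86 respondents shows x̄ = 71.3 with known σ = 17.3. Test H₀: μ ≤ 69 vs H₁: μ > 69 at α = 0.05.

z = 1.233. Critical value: 1.645. Fail to reject H₀.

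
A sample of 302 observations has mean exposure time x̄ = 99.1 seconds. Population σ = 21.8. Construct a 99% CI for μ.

CI = x̄ ± z*(σ/√n) = 99.1 ± 2.576(21.8/√302) = 99.1 ± 3.23 = (95.87, 102.33)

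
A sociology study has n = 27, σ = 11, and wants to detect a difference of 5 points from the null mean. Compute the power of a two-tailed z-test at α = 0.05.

SE = σ/√n = 11/√27 = 2.117. Non-centrality λ = d/SE = 5/2.117 = 2.362. Power ≈ Φ(λ - z_{α/2}) = Φ(2.362 - 1.96) = Φ(0.402) = 0.656.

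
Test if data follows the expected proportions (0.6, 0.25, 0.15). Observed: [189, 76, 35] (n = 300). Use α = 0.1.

Expected: [180.0, 75.0, 45.0]. χ² = 2.686. df = 2, critical = 4.605. Fail to reject H₀.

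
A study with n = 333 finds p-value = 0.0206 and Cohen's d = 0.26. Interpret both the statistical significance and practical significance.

Statistically significant (p = 0.0206 < 0.05). Cohen's d = 0.26 indicates a small effect size. Both statistical and practical significance should be considered.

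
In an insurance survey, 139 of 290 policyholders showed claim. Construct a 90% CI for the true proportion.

p̂ = 0.479. CI = p̂ ± z*√(p̂(1-p̂)/n) = (0.431, 0.528)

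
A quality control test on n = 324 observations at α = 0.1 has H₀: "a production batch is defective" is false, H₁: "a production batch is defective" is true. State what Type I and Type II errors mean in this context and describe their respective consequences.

Type I (false positive): concluding that a production batch is defective when it is not — scrapping a good batch — wasted material and cost for no reason. Type II (false negative): failing to conclude that a production batch is defective when it is — shipping a defective batch — faulty products reach customers. Which is costlier depends on domain priorities and is a judgement call rather than a statistical fact.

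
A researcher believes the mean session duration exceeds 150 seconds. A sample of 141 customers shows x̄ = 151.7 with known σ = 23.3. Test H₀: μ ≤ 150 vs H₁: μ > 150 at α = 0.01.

z = 0.866. Critical value: 2.33. Fail to reject H₀.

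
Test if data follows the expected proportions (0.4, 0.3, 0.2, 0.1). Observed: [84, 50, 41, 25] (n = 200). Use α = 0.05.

Expected: [80.0, 60.0, 40.0, 20.0]. χ² = 3.142. df = 3, critical = 7.815. Fail to reject H₀.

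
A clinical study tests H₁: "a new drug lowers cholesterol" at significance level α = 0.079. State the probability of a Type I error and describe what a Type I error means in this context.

P(Type I error) = α = 0.079. A Type I error is rejecting H₀ when H₀ is actually true (false positive) — here, concluding that a new drug lowers cholesterol when in fact this is not the case. Consequence: approving an ineffective drug — patients take a useless medication and may skip effective alternatives.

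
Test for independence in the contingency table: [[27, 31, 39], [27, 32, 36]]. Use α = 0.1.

χ² = 0.115. df = 2, critical = 4.605. Fail to reject H₀. No evidence of dependence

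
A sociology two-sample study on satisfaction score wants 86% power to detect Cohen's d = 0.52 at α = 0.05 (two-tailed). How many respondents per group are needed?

z_{α/2} = 1.96, z_β = Φ⁻¹(0.86) = 1.08. For medium effect (d = 0.52): n per group = 2(z_{α/2} + z_β)²/d² = 2(1.96 + 1.08)²/0.52² = 68.4 → 69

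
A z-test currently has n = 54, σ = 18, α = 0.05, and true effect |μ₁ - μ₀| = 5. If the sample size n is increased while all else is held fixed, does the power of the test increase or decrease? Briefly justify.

Power increases: a larger n shrinks the standard error σ/√n, moving the sampling distribution under H₁ further from the critical value.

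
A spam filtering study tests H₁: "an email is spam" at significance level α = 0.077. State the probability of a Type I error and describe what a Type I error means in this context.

P(Type I error) = α = 0.077. A Type I error is rejecting H₀ when H₀ is actually true (false positive) — here, concluding that an email is spam when in fact this is not the case. Consequence: a legitimate email is sent to the spam folder and the user misses it.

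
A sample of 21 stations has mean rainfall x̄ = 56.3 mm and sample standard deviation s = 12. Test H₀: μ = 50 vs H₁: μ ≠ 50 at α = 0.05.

t = (x̄ - μ₀)/(s/√n) = (56.3 - 50)/(12/√21) = 2.406. df = 20, critical t = ±2.086. Reject H₀.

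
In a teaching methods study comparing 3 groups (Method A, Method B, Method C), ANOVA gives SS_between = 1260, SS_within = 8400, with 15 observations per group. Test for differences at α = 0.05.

df_between = 2, df_within = 42. F = MS_between/MS_within = 630.0/200.0 = 3.15. F_crit ≈ 3.22. Fail to reject H₀.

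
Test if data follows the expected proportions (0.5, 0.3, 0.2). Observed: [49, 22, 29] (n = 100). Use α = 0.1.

Expected: [50.0, 30.0, 20.0]. χ² = 6.203. df = 2, critical = 4.605. Reject H₀.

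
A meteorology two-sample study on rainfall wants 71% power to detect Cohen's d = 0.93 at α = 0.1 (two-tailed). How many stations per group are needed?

z_{α/2} = 1.645, z_β = Φ⁻¹(0.71) = 0.553. For large effect (d = 0.93): n per group = 2(z_{α/2} + z_β)²/d² = 2(1.645 + 0.553)²/0.93² = 11.2 → 12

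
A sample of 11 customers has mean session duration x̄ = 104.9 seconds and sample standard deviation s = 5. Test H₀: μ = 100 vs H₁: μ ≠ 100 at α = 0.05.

t = (x̄ - μ₀)/(s/√n) = (104.9 - 100)/(5/√11) = 3.25. df = 10, critical t = ±2.228. Reject H₀.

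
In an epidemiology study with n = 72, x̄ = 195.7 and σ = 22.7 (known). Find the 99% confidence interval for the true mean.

CI = x̄ ± z*(σ/√n) = 195.7 ± 2.576(22.7/√72) = 195.7 ± 6.89 = (188.81, 202.59)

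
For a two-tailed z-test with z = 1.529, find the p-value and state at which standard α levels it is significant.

p = 2·P(Z > |1.529|) = 2·(1 - Φ(1.529)) ≈ 0.1263. Not significant at any standard level.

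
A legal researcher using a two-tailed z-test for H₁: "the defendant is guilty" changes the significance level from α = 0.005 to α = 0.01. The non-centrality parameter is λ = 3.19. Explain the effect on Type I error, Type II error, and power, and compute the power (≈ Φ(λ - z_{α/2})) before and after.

Increasing α from 0.005 to 0.01:
• Type I error rate increases (α is the Type I rate by definition).
• Critical value moves from z_{α/2} = 2.807 to 2.576, so power = Φ(λ - z_{α/2}) goes from Φ(3.19 - 2.807) = 0.649 to Φ(3.19 - 2.576) = 0.73.
• Type II error rate β = 1 - power therefore decreases (0.351 → 0.27).
Appropriate when false negatives are costly — here, acquitting a guilty person.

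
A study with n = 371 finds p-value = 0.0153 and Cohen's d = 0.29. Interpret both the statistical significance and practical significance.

Statistically significant (p = 0.0153 < 0.05). Cohen's d = 0.29 indicates a small effect size. Both statistical and practical significance should be considered.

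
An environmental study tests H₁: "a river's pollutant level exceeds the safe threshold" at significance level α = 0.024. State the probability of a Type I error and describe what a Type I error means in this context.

P(Type I error) = α = 0.024. A Type I error is rejecting H₀ when H₀ is actually true (false positive) — here, concluding that a river's pollutant level exceeds the safe threshold when in fact this is not the case. Consequence: shutting down a compliant factory unnecessarily.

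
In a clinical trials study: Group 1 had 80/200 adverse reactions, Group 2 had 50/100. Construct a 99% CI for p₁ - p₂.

p̂₁ = 0.4, p̂₂ = 0.5. Difference = -0.1. CI = (-0.257, 0.057)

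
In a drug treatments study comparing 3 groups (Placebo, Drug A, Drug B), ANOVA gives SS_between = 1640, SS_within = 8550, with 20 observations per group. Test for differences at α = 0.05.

df_between = 2, df_within = 57. F = MS_between/MS_within = 820.0/150.0 = 5.467. F_crit ≈ 3.159. Reject H₀. At least one mean differs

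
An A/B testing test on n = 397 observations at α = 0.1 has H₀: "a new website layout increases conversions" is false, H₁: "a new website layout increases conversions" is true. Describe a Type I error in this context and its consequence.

Type I error: rejecting H₀ when it is true — concluding that a new website layout increases conversions when in fact it is not. Consequence: rolling out a layout that doesn't actually help — wasted engineering effort.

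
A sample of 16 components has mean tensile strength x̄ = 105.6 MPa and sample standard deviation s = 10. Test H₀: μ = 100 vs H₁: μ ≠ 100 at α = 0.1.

t = (x̄ - μ₀)/(s/√n) = (105.6 - 100)/(10/√16) = 2.24. df = 15, critical t = ±1.753. Reject H₀.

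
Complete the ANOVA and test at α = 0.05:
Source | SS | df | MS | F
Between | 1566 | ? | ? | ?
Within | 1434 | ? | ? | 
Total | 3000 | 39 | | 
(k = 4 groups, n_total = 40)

df_between = 3, df_within = 36. MS_between = 522.0, MS_within = 39.83. F = 13.105, F_crit ≈ 2.866. Reject H₀.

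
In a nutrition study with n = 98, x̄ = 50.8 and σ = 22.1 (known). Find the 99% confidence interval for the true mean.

CI = x̄ ± z*(σ/√n) = 50.8 ± 2.576(22.1/√98) = 50.8 ± 5.75 = (45.05, 56.55)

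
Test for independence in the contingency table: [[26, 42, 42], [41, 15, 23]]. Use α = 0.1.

χ² = 17.076. df = 2, critical = 4.605. Reject H₀. Variables are dependent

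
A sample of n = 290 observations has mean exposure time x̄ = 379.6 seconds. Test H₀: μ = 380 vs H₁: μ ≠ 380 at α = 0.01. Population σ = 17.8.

z = (x̄ - μ₀)/(σ/√n) = (379.6 - 380)/(17.8/√290) = -0.383. Critical value: ±2.576. Since |-0.383| ≤ 2.576, Fail to reject H₀.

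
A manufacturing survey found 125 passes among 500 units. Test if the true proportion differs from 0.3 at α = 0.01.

p̂ = 0.25, p₀ = 0.3. z = (p̂ - p₀)/√(p₀(1-p₀)/n) = -2.44. Critical: ±2.576. Fail to reject H₀.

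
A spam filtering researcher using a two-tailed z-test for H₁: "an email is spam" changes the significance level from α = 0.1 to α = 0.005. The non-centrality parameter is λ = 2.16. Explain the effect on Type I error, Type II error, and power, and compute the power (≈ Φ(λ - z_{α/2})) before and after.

Decreasing α from 0.1 to 0.005:
• Type I error rate decreases (α is the Type I rate by definition).
• Critical value moves from z_{α/2} = 1.645 to 2.807, so power = Φ(λ - z_{α/2}) goes from Φ(2.16 - 1.645) = 0.697 to Φ(2.16 - 2.807) = 0.259.
• Type II error rate β = 1 - power therefore increases (0.303 → 0.741).
Appropriate when false positives are costly — here, a legitimate email is sent to the spam folder and the user misses it.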